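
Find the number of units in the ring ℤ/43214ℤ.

19200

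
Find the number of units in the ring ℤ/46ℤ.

22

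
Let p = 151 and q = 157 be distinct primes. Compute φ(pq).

23400

φ(pq) = (p−1)(q−1) = 150 · 156 = 23400.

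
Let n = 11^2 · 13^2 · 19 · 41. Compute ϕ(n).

12355200

φ(11^2) = 11^2 − 11^1 = 121 − 11 = 110.
φ(13^2) = 13^1·(13−1) = 13·12 = 156.
φ(19) = 19 − 1 = 18.
φ(41) = 41 − 1 = 40.
Since φ is multiplicative, φ(15929771) = 110 · 156 · 18 · 40 = 12355200.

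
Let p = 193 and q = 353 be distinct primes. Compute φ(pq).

67584

φ(n) = (p − 1)(q − 1) = (193−1)(353−1) = 192·352 = 67584.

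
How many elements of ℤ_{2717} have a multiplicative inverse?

2160

2717 = 11 · 13 · 19.
φ(11) = 11 − 1 = 10.
φ(13) = 13 − 1 = 12.
φ(19) = 19 − 1 = 18.
φ(2717) = 10 × 12 × 18 = 2160.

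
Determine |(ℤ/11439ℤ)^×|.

11439 = 3**2 × 31 × 41.
φ(3^2) = 3^1·(3−1) = 3·2 = 6.
φ(31) = 31 − 1 = 30.
φ(41) = 41 − 1 = 40.
Multiply: 6 · 30 · 40 = 7200.

7200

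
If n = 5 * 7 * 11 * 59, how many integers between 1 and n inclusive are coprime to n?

13920

φ(22715) = 22715 · (1 − 1/5) · (1 − 1/7) · (1 − 1/11) · (1 − 1/59)
       = 22715 · 13920/22715 = 13920.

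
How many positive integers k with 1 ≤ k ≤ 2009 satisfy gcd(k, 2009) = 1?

1680

Factor 2009: 2009 = 7**2 · 41.
φ(7^2) = 7^1·(7−1) = 7·6 = 42.
φ(41) = 41 − 1 = 40.
Since φ is multiplicative, φ(2009) = 42 · 40 = 1680.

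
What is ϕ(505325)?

358400

505325 = 5^2 × 17 × 29 × 41.
φ(5^2) = 5^1·(5−1) = 5·4 = 20.
φ(17) = 17 − 1 = 16.
φ(29) = 29 − 1 = 28.
φ(41) = 41 − 1 = 40.
Since φ is multiplicative, φ(505325) = 20 · 16 · 28 · 40 = 358400.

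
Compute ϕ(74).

Prime factorization: 74 = 2 * 37.
φ(74) = 74 · (1 − 1/2) · (1 − 1/37)
       = 74 · 36/74 = 36.

36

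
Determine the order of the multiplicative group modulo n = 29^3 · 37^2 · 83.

φ(2771248903) = 2771248903 · (1 − 1/29) · (1 − 1/37) · (1 − 1/83)
       = 2771248903 · 82656/89059 = 2572006752.

2572006752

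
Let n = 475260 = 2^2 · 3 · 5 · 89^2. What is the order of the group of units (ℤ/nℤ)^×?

φ(475260) = 475260 · (1 − 1/2) · (1 − 1/3) · (1 − 1/5) · (1 − 1/89)
       = 475260 · 704/2670 = 125312.

125312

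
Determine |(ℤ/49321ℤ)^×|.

45360

Factor 49321: 49321 = 31 * 37 * 43.
φ(31) = 31 − 1 = 30.
φ(37) = 37 − 1 = 36.
φ(43) = 43 − 1 = 42.
Since φ is multiplicative, φ(49321) = 30 · 36 · 42 = 45360.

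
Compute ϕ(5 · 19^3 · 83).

2131344

φ(5) = 5 − 1 = 4.
φ(19^3) = 19^2·(19−1) = 361·18 = 6498.
φ(83) = 83 − 1 = 82.
Multiply: 4 · 6498 · 82 = 2131344.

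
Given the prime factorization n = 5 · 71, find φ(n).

280

φ(5) = 5 − 1 = 4.
φ(71) = 71 − 1 = 70.
φ(355) = 4 × 70 = 280.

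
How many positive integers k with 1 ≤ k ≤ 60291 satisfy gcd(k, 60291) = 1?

Factor 60291: 60291 = 3**3 · 7 · 11 · 29.
φ(3^3) = 3^3 − 3^2 = 27 − 9 = 18.
φ(7) = 7 − 1 = 6.
φ(11) = 11 − 1 = 10.
φ(29) = 29 − 1 = 28.
φ(60291) = 18 × 6 × 10 × 28 = 30240.

30240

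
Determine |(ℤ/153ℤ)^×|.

96

Factor 153: 153 = 3**2 · 17.
φ(3^2) = 3^2 − 3^1 = 9 − 3 = 6.
φ(17) = 17 − 1 = 16.
φ(153) = 6 × 16 = 96.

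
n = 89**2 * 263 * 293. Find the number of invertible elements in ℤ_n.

φ(89^2) = 89^2 − 89^1 = 7921 − 89 = 7832.
φ(263) = 263 − 1 = 262.
φ(293) = 293 − 1 = 292.
Since φ is multiplicative, φ(610384339) = 7832 · 262 · 292 = 599179328.

599179328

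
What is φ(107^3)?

1213594

φ(1225043) = 1225043 · (1 − 1/107)
       = 1225043 · 106/107 = 1213594.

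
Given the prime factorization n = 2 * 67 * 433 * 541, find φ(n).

15396480

φ(31389902) = 31389902 · (1 − 1/2) · (1 − 1/67) · (1 − 1/433) · (1 − 1/541)
       = 31389902 · 15396480/31389902 = 15396480.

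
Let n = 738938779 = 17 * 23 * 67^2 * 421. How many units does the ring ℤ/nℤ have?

φ(738938779) = 738938779 · (1 − 1/17) · (1 − 1/23) · (1 − 1/67) · (1 − 1/421)
       = 738938779 · 9757440/11028937 = 653748480.

653748480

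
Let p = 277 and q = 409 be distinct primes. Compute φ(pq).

112608

φ(277) = 277 − 1 = 276.
φ(409) = 409 − 1 = 408.
φ(113293) = 276 × 408 = 112608.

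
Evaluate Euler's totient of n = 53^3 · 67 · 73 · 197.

φ(143447009179) = 143447009179 · (1 − 1/53) · (1 − 1/67) · (1 − 1/73) · (1 − 1/197)
       = 143447009179 · 48432384/51066931 = 136046566656.

136046566656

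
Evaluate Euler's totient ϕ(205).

160

205 = 5 × 41.
φ(205) = 205 · (1 − 1/5) · (1 − 1/41)
       = 205 · 160/205 = 160.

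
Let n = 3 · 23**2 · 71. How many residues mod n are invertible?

φ(3) = 3 − 1 = 2.
φ(23^2) = 23^2 − 23^1 = 529 − 23 = 506.
φ(71) = 71 − 1 = 70.
Since φ is multiplicative, φ(112677) = 2 · 506 · 70 = 70840.

70840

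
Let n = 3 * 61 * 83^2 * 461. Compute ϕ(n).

φ(3) = 3 − 1 = 2.
φ(61) = 61 − 1 = 60.
φ(83^2) = 83^2 − 83^1 = 6889 − 83 = 6806.
φ(461) = 461 − 1 = 460.
Multiply: 2 · 60 · 6806 · 460 = 375691200.

375691200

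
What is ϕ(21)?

First factor: 21 = 3 · 7.
φ(21) = 21 · (1 − 1/3) · (1 − 1/7)
       = 21 · 12/21 = 12.

12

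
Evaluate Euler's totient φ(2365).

2365 = 5 · 11 · 43.
φ(5) = 5 − 1 = 4.
φ(11) = 11 − 1 = 10.
φ(43) = 43 − 1 = 42.
Multiply: 4 · 10 · 42 = 1680.

1680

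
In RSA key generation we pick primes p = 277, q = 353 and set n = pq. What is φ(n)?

97152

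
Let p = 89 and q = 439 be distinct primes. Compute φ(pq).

38544

φ(39071) = 39071 · (1 − 1/89) · (1 − 1/439)
       = 39071 · 38544/39071 = 38544.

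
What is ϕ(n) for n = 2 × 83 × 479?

39196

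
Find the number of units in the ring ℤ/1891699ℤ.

1693440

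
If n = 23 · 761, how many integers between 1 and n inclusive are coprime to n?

16720

φ(17503) = 17503 · (1 − 1/23) · (1 − 1/761)
       = 17503 · 16720/17503 = 16720.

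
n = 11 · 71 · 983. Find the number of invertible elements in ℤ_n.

687400

φ(11) = 11 − 1 = 10.
φ(71) = 71 − 1 = 70.
φ(983) = 983 − 1 = 982.
Multiply: 10 · 70 · 982 = 687400.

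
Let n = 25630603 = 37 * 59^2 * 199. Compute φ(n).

24392016

φ(37) = 37 − 1 = 36.
φ(59^2) = 59^2 − 59^1 = 3481 − 59 = 3422.
φ(199) = 199 − 1 = 198.
Since φ is multiplicative, φ(25630603) = 36 · 3422 · 198 = 24392016.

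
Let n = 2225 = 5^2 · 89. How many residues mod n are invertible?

1760

φ(2225) = 2225 · (1 − 1/5) · (1 − 1/89)
       = 2225 · 352/445 = 1760.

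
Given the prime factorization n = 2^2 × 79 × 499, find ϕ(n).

φ(157684) = 157684 · (1 − 1/2) · (1 − 1/79) · (1 − 1/499)
       = 157684 · 38844/78842 = 77688.

77688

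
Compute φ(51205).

30240

Prime factorization: 51205 = 5 × 7^2 × 11 × 19.
φ(51205) = 51205 · (1 − 1/5) · (1 − 1/7) · (1 − 1/11) · (1 − 1/19)
       = 51205 · 4320/7315 = 30240.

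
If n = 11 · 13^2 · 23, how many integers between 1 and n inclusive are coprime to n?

φ(42757) = 42757 · (1 − 1/11) · (1 − 1/13) · (1 − 1/23)
       = 42757 · 2640/3289 = 34320.

34320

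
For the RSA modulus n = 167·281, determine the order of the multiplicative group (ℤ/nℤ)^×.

φ(pq) = (p−1)(q−1) = 166 · 280 = 46480.

46480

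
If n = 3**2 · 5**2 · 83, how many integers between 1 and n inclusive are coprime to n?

9840

φ(18675) = 18675 · (1 − 1/3) · (1 − 1/5) · (1 − 1/83)
       = 18675 · 656/1245 = 9840.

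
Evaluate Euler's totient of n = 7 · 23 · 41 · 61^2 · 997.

φ(7) = 7 − 1 = 6.
φ(23) = 23 − 1 = 22.
φ(41) = 41 − 1 = 40.
φ(61^2) = 61^2 − 61^1 = 3721 − 61 = 3660.
φ(997) = 997 − 1 = 996.
Since φ is multiplicative, φ(24488634037) = 6 · 22 · 40 · 3660 · 996 = 19247500800.

19247500800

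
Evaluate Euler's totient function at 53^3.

146068

φ(148877) = 148877 · (1 − 1/53)
       = 148877 · 52/53 = 146068.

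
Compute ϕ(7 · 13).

72

φ(7) = 7 − 1 = 6.
φ(13) = 13 − 1 = 12.
φ(91) = 6 × 12 = 72.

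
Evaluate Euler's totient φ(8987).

7560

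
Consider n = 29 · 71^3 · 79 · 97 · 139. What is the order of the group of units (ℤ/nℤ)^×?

10209810723840

φ(29) = 29 − 1 = 28.
φ(71^3) = 71^3 − 71^2 = 357911 − 5041 = 352870.
φ(79) = 79 − 1 = 78.
φ(97) = 97 − 1 = 96.
φ(139) = 139 − 1 = 138.
φ(11055710803783) = 28 × 352870 × 78 × 96 × 138 = 10209810723840.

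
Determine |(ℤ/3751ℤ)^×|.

3751 = 11^2 · 31.
φ(3751) = 3751 · (1 − 1/11) · (1 − 1/31)
       = 3751 · 300/341 = 3300.

3300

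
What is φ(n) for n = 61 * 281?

16800

φ(61) = 61 − 1 = 60.
φ(281) = 281 − 1 = 280.
Multiply: 60 · 280 = 16800.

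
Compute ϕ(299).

264

First factor: 299 = 13 · 23.
φ(13) = 13 − 1 = 12.
φ(23) = 23 − 1 = 22.
Since φ is multiplicative, φ(299) = 12 · 22 = 264.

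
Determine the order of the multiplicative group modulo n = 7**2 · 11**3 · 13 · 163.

φ(7^2) = 7^1·(7−1) = 7·6 = 42.
φ(11^3) = 11^3 − 11^2 = 1331 − 121 = 1210.
φ(13) = 13 − 1 = 12.
φ(163) = 163 − 1 = 162.
Multiply: 42 · 1210 · 12 · 162 = 98794080.

98794080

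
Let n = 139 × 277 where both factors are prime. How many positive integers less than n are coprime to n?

38088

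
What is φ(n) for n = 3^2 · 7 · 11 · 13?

4320

φ(3^2) = 3^2 − 3^1 = 9 − 3 = 6.
φ(7) = 7 − 1 = 6.
φ(11) = 11 − 1 = 10.
φ(13) = 13 − 1 = 12.
Since φ is multiplicative, φ(9009) = 6 · 6 · 10 · 12 = 4320.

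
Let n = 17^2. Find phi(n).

φ(289) = 289 · (1 − 1/17)
       = 289 · 16/17 = 272.

272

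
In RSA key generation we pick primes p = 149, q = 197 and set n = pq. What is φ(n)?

29008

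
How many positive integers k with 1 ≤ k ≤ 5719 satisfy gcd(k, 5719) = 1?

4536

Factor 5719: 5719 = 7 × 19 × 43.
φ(5719) = 5719 · (1 − 1/7) · (1 − 1/19) · (1 − 1/43)
       = 5719 · 4536/5719 = 4536.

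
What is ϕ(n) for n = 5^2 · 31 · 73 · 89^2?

338342400

φ(448130575) = 448130575 · (1 − 1/5) · (1 − 1/31) · (1 − 1/73) · (1 − 1/89)
       = 448130575 · 760320/1007035 = 338342400.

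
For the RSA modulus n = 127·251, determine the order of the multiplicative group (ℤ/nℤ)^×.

For distinct primes, φ(pq) = (p−1)(q−1) = 126 × 250 = 31500.

31500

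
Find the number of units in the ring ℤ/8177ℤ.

6912

8177 = 13 * 17 * 37.
φ(8177) = 8177 · (1 − 1/13) · (1 − 1/17) · (1 − 1/37)
       = 8177 · 6912/8177 = 6912.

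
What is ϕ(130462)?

60480

130462 = 2 × 37 × 41 × 43.
φ(130462) = 130462 · (1 − 1/2) · (1 − 1/37) · (1 − 1/41) · (1 − 1/43)
       = 130462 · 60480/130462 = 60480.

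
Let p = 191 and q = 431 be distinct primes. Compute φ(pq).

81700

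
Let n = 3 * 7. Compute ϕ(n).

12

φ(3) = 3 − 1 = 2.
φ(7) = 7 − 1 = 6.
Multiply: 2 · 6 = 12.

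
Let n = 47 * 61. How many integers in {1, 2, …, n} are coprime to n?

φ(2867) = 2867 · (1 − 1/47) · (1 − 1/61)
       = 2867 · 2760/2867 = 2760.

2760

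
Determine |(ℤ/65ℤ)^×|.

65 = 5 · 13.
φ(5) = 5 − 1 = 4.
φ(13) = 13 − 1 = 12.
Multiply: 4 · 12 = 48.

48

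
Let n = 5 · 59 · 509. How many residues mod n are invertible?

117856

φ(5) = 5 − 1 = 4.
φ(59) = 59 − 1 = 58.
φ(509) = 509 − 1 = 508.
φ(150155) = 4 × 58 × 508 = 117856.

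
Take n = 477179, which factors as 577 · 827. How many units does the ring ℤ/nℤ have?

475776

φ(477179) = 477179 · (1 − 1/577) · (1 − 1/827)
       = 477179 · 475776/477179 = 475776.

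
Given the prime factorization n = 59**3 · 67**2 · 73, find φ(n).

64281092832

φ(67302082163) = 67302082163 · (1 − 1/59) · (1 − 1/67) · (1 − 1/73)
       = 67302082163 · 275616/288569 = 64281092832.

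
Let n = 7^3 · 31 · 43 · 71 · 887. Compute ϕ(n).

22974688800

φ(28794280963) = 28794280963 · (1 − 1/7) · (1 − 1/31) · (1 − 1/43) · (1 − 1/71) · (1 − 1/887)
       = 28794280963 · 468871200/587638387 = 22974688800.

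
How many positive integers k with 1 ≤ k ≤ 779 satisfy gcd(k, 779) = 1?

Factor 779: 779 = 19 · 41.
φ(19) = 19 − 1 = 18.
φ(41) = 41 − 1 = 40.
Since φ is multiplicative, φ(779) = 18 · 40 = 720.

720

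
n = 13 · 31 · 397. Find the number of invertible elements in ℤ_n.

142560

φ(13) = 13 − 1 = 12.
φ(31) = 31 − 1 = 30.
φ(397) = 397 − 1 = 396.
φ(159991) = 12 × 30 × 396 = 142560.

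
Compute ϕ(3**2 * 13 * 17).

φ(3^2) = 3^1·(3−1) = 3·2 = 6.
φ(13) = 13 − 1 = 12.
φ(17) = 17 − 1 = 16.
Since φ is multiplicative, φ(1989) = 6 · 12 · 16 = 1152.

1152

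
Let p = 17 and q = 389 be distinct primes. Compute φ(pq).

φ(n) = (p − 1)(q − 1) = (17−1)(389−1) = 16·388 = 6208.

6208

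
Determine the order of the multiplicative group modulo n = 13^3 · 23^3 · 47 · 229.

247536349632

φ(13^3) = 13^2·(13−1) = 169·12 = 2028.
φ(23^3) = 23^3 − 23^2 = 12167 − 529 = 11638.
φ(47) = 47 − 1 = 46.
φ(229) = 229 − 1 = 228.
φ(287704665937) = 2028 × 11638 × 46 × 228 = 247536349632.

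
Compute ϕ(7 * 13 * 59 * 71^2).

20754720

φ(27065129) = 27065129 · (1 − 1/7) · (1 − 1/13) · (1 − 1/59) · (1 − 1/71)
       = 27065129 · 292320/381199 = 20754720.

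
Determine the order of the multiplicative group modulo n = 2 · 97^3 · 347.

φ(2) = 2 − 1 = 1.
φ(97^3) = 97^2·(97−1) = 9409·96 = 903264.
φ(347) = 347 − 1 = 346.
Multiply: 1 · 903264 · 346 = 312529344.

312529344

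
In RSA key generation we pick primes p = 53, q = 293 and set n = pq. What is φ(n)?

φ(n) = (p − 1)(q − 1) = (53−1)(293−1) = 52·292 = 15184.

15184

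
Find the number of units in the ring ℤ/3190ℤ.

1120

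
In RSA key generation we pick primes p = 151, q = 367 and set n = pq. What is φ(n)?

54900

φ(151) = 151 − 1 = 150.
φ(367) = 367 − 1 = 366.
Multiply: 150 · 366 = 54900.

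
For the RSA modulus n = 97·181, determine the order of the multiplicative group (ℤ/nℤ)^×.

17280

φ(17557) = 17557 · (1 − 1/97) · (1 − 1/181)
       = 17557 · 17280/17557 = 17280.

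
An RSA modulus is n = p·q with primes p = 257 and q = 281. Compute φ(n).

71680

φ(257) = 257 − 1 = 256.
φ(281) = 281 − 1 = 280.
Since φ is multiplicative, φ(72217) = 256 · 280 = 71680.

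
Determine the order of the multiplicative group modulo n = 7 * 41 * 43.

10080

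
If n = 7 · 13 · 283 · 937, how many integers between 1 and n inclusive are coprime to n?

19004544

φ(24130561) = 24130561 · (1 − 1/7) · (1 − 1/13) · (1 − 1/283) · (1 − 1/937)
       = 24130561 · 19004544/24130561 = 19004544.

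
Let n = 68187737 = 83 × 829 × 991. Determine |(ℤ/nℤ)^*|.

67217040

φ(68187737) = 68187737 · (1 − 1/83) · (1 − 1/829) · (1 − 1/991)
       = 68187737 · 67217040/68187737 = 67217040.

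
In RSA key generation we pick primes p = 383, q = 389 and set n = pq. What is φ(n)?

φ(383) = 383 − 1 = 382.
φ(389) = 389 − 1 = 388.
Since φ is multiplicative, φ(148987) = 382 · 388 = 148216.

148216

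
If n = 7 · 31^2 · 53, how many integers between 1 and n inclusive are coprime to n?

φ(356531) = 356531 · (1 − 1/7) · (1 − 1/31) · (1 − 1/53)
       = 356531 · 9360/11501 = 290160.

290160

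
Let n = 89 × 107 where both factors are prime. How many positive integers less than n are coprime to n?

9328

φ(9523) = 9523 · (1 − 1/89) · (1 − 1/107)
       = 9523 · 9328/9523 = 9328.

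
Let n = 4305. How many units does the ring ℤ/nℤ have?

1920

4305 = 3 × 5 × 7 × 41.
φ(3) = 3 − 1 = 2.
φ(5) = 5 − 1 = 4.
φ(7) = 7 − 1 = 6.
φ(41) = 41 − 1 = 40.
Multiply: 2 · 4 · 6 · 40 = 1920.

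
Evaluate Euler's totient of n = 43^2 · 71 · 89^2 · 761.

φ(791334189799) = 791334189799 · (1 − 1/43) · (1 − 1/71) · (1 − 1/89) · (1 − 1/761)
       = 791334189799 · 196627200/206776637 = 752492294400.

752492294400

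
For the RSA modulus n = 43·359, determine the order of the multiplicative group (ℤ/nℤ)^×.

φ(n) = (p − 1)(q − 1) = (43−1)(359−1) = 42·358 = 15036.

15036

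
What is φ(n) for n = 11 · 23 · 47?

10120

φ(11) = 11 − 1 = 10.
φ(23) = 23 − 1 = 22.
φ(47) = 47 − 1 = 46.
Multiply: 10 · 22 · 46 = 10120.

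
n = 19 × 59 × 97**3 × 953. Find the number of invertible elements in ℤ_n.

φ(19) = 19 − 1 = 18.
φ(59) = 59 − 1 = 58.
φ(97^3) = 97^2·(97−1) = 9409·96 = 903264.
φ(953) = 953 − 1 = 952.
φ(975020430649) = 18 × 58 × 903264 × 952 = 897743250432.

897743250432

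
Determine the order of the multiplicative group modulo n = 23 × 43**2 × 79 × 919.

2844970128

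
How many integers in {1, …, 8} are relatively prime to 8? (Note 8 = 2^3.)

4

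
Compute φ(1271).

1200

First factor: 1271 = 31 * 41.
φ(1271) = 1271 · (1 − 1/31) · (1 − 1/41)
       = 1271 · 1200/1271 = 1200.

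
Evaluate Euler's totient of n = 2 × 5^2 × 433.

φ(2) = 2 − 1 = 1.
φ(5^2) = 5^1·(5−1) = 5·4 = 20.
φ(433) = 433 − 1 = 432.
Since φ is multiplicative, φ(21650) = 1 · 20 · 432 = 8640.

8640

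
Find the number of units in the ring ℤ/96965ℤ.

First factor: 96965 = 5 × 11 × 41 × 43.
φ(96965) = 96965 · (1 − 1/5) · (1 − 1/11) · (1 − 1/41) · (1 − 1/43)
       = 96965 · 67200/96965 = 67200.

67200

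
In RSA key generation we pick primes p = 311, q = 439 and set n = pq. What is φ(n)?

φ(311) = 311 − 1 = 310.
φ(439) = 439 − 1 = 438.
φ(136529) = 310 × 438 = 135780.

135780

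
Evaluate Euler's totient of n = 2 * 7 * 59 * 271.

φ(2) = 2 − 1 = 1.
φ(7) = 7 − 1 = 6.
φ(59) = 59 − 1 = 58.
φ(271) = 271 − 1 = 270.
Multiply: 1 · 6 · 58 · 270 = 93960.

93960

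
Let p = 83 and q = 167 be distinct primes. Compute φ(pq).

13612

φ(83) = 83 − 1 = 82.
φ(167) = 167 − 1 = 166.
φ(13861) = 82 × 166 = 13612.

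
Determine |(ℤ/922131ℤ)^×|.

922131 = 3^3 * 7^2 * 17 * 41.
φ(3^3) = 3^2·(3−1) = 9·2 = 18.
φ(7^2) = 7^1·(7−1) = 7·6 = 42.
φ(17) = 17 − 1 = 16.
φ(41) = 41 − 1 = 40.
φ(922131) = 18 × 42 × 16 × 40 = 483840.

483840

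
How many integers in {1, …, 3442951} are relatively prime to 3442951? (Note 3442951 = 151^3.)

3420150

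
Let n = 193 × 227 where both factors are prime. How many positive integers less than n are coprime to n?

43392

φ(43811) = 43811 · (1 − 1/193) · (1 − 1/227)
       = 43811 · 43392/43811 = 43392.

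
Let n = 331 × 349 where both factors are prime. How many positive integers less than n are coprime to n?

114840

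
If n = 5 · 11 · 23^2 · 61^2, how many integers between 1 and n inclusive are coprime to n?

74078400

φ(108262495) = 108262495 · (1 − 1/5) · (1 − 1/11) · (1 − 1/23) · (1 − 1/61)
       = 108262495 · 52800/77165 = 74078400.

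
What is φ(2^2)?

φ(4) = 4 · (1 − 1/2)
       = 4 · 1/2 = 2.

2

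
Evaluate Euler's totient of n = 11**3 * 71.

84700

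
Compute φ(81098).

36960

Factor 81098: 81098 = 2 · 23 · 41 · 43.
φ(81098) = 81098 · (1 − 1/2) · (1 − 1/23) · (1 − 1/41) · (1 − 1/43)
       = 81098 · 36960/81098 = 36960.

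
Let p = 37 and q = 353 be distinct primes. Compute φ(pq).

12672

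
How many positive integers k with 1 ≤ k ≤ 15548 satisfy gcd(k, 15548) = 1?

First factor: 15548 = 2**2 × 13**2 × 23.
φ(2^2) = 2^1·(2−1) = 2·1 = 2.
φ(13^2) = 13^2 − 13^1 = 169 − 13 = 156.
φ(23) = 23 − 1 = 22.
φ(15548) = 2 × 156 × 22 = 6864.

6864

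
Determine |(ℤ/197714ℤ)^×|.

83160

Prime factorization: 197714 = 2 · 11^2 · 19 · 43.
φ(197714) = 197714 · (1 − 1/2) · (1 − 1/11) · (1 − 1/19) · (1 − 1/43)
       = 197714 · 7560/17974 = 83160.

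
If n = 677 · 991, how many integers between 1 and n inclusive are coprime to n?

φ(677) = 677 − 1 = 676.
φ(991) = 991 − 1 = 990.
Since φ is multiplicative, φ(670907) = 676 · 990 = 669240.

669240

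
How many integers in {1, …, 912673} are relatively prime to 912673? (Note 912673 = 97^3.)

903264

φ(97^3) = 97^2·(97−1) = 9409·96 = 903264.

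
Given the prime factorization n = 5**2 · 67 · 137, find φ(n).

φ(5^2) = 5^2 − 5^1 = 25 − 5 = 20.
φ(67) = 67 − 1 = 66.
φ(137) = 137 − 1 = 136.
Multiply: 20 · 66 · 136 = 179520.

179520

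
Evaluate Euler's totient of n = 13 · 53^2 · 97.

3174912

φ(13) = 13 − 1 = 12.
φ(53^2) = 53^2 − 53^1 = 2809 − 53 = 2756.
φ(97) = 97 − 1 = 96.
Since φ is multiplicative, φ(3542149) = 12 · 2756 · 96 = 3174912.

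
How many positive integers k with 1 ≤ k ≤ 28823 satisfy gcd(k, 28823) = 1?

25920

Factor 28823: 28823 = 19 × 37 × 41.
φ(28823) = 28823 · (1 − 1/19) · (1 − 1/37) · (1 − 1/41)
       = 28823 · 25920/28823 = 25920.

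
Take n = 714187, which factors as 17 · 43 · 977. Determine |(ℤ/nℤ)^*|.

φ(714187) = 714187 · (1 − 1/17) · (1 − 1/43) · (1 − 1/977)
       = 714187 · 655872/714187 = 655872.

655872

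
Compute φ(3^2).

6

φ(9) = 9 · (1 − 1/3)
       = 9 · 2/3 = 6.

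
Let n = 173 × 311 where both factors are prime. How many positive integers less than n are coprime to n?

53320

φ(173) = 173 − 1 = 172.
φ(311) = 311 − 1 = 310.
Multiply: 172 · 310 = 53320.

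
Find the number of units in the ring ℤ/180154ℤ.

Factor 180154: 180154 = 2 · 13**3 · 41.
φ(180154) = 180154 · (1 − 1/2) · (1 − 1/13) · (1 − 1/41)
       = 180154 · 480/1066 = 81120.

81120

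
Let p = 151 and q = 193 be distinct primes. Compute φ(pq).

φ(29143) = 29143 · (1 − 1/151) · (1 − 1/193)
       = 29143 · 28800/29143 = 28800.

28800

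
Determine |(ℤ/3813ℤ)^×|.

Prime factorization: 3813 = 3 · 31 · 41.
φ(3813) = 3813 · (1 − 1/3) · (1 − 1/31) · (1 − 1/41)
       = 3813 · 2400/3813 = 2400.

2400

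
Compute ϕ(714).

192

Factor 714: 714 = 2 * 3 * 7 * 17.
φ(714) = 714 · (1 − 1/2) · (1 − 1/3) · (1 − 1/7) · (1 − 1/17)
       = 714 · 192/714 = 192.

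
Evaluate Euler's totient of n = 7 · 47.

276

φ(7) = 7 − 1 = 6.
φ(47) = 47 − 1 = 46.
φ(329) = 6 × 46 = 276.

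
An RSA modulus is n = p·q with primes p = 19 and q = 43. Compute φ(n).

φ(19) = 19 − 1 = 18.
φ(43) = 43 − 1 = 42.
Multiply: 18 · 42 = 756.

756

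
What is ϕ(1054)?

480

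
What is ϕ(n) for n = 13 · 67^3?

3555288

φ(3909919) = 3909919 · (1 − 1/13) · (1 − 1/67)
       = 3909919 · 792/871 = 3555288.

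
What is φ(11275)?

8000

Prime factorization: 11275 = 5^2 × 11 × 41.
φ(5^2) = 5^1·(5−1) = 5·4 = 20.
φ(11) = 11 − 1 = 10.
φ(41) = 41 − 1 = 40.
Since φ is multiplicative, φ(11275) = 20 · 10 · 40 = 8000.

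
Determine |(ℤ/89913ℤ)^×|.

53760

First factor: 89913 = 3 · 17 · 41 · 43.
φ(89913) = 89913 · (1 − 1/3) · (1 − 1/17) · (1 − 1/41) · (1 − 1/43)
       = 89913 · 53760/89913 = 53760.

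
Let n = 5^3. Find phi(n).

100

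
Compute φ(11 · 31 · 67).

19800

φ(22847) = 22847 · (1 − 1/11) · (1 − 1/31) · (1 − 1/67)
       = 22847 · 19800/22847 = 19800.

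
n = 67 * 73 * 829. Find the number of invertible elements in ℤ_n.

3934656

φ(4054639) = 4054639 · (1 − 1/67) · (1 − 1/73) · (1 − 1/829)
       = 4054639 · 3934656/4054639 = 3934656.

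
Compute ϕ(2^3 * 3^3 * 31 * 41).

φ(274536) = 274536 · (1 − 1/2) · (1 − 1/3) · (1 − 1/31) · (1 − 1/41)
       = 274536 · 2400/7626 = 86400.

86400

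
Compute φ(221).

192

Prime factorization: 221 = 13 * 17.
φ(13) = 13 − 1 = 12.
φ(17) = 17 − 1 = 16.
Multiply: 12 · 16 = 192.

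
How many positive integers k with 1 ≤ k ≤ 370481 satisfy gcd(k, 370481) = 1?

Factor 370481: 370481 = 17 * 19 * 31 * 37.
φ(370481) = 370481 · (1 − 1/17) · (1 − 1/19) · (1 − 1/31) · (1 − 1/37)
       = 370481 · 311040/370481 = 311040.

311040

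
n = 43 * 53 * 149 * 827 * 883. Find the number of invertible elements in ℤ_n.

φ(247968666611) = 247968666611 · (1 − 1/43) · (1 − 1/53) · (1 − 1/149) · (1 − 1/827) · (1 − 1/883)
       = 247968666611 · 235484855424/247968666611 = 235484855424.

235484855424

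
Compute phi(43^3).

77658

φ(43^3) = 43^3 − 43^2 = 79507 − 1849 = 77658.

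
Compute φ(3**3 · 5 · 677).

48672

φ(3^3) = 3^2·(3−1) = 9·2 = 18.
φ(5) = 5 − 1 = 4.
φ(677) = 677 − 1 = 676.
φ(91395) = 18 × 4 × 676 = 48672.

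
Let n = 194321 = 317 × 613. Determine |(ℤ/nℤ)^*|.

193392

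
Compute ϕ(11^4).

φ(14641) = 14641 · (1 − 1/11)
       = 14641 · 10/11 = 13310.

13310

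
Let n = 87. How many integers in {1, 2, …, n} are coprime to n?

56

Factor 87: 87 = 3 · 29.
φ(3) = 3 − 1 = 2.
φ(29) = 29 − 1 = 28.
Multiply: 2 · 28 = 56.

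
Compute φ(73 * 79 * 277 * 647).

1001310336

φ(73) = 73 − 1 = 72.
φ(79) = 79 − 1 = 78.
φ(277) = 277 − 1 = 276.
φ(647) = 647 − 1 = 646.
Since φ is multiplicative, φ(1033555973) = 72 · 78 · 276 · 646 = 1001310336.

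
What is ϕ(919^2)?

843642

φ(919^2) = 919^1·(919−1) = 919·918 = 843642.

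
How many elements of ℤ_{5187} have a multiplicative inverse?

2592

First factor: 5187 = 3 · 7 · 13 · 19.
φ(5187) = 5187 · (1 − 1/3) · (1 − 1/7) · (1 − 1/13) · (1 − 1/19)
       = 5187 · 2592/5187 = 2592.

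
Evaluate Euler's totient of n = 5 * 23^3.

46552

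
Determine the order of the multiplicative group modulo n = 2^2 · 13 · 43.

1008

φ(2^2) = 2^1·(2−1) = 2·1 = 2.
φ(13) = 13 − 1 = 12.
φ(43) = 43 − 1 = 42.
Since φ is multiplicative, φ(2236) = 2 · 12 · 42 = 1008.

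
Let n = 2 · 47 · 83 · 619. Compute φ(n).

2331096

φ(4829438) = 4829438 · (1 − 1/2) · (1 − 1/47) · (1 − 1/83) · (1 − 1/619)
       = 4829438 · 2331096/4829438 = 2331096.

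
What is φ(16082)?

First factor: 16082 = 2 × 11 × 17 × 43.
φ(16082) = 16082 · (1 − 1/2) · (1 − 1/11) · (1 − 1/17) · (1 − 1/43)
       = 16082 · 6720/16082 = 6720.

6720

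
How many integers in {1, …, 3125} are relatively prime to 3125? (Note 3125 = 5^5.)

φ(5^5) = 5^4·(5−1) = 625·4 = 2500.

2500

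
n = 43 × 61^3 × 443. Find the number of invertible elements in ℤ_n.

φ(4323761069) = 4323761069 · (1 − 1/43) · (1 − 1/61) · (1 − 1/443)
       = 4323761069 · 1113840/1161989 = 4144598640.

4144598640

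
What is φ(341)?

Factor 341: 341 = 11 * 31.
φ(11) = 11 − 1 = 10.
φ(31) = 31 − 1 = 30.
Since φ is multiplicative, φ(341) = 10 · 30 = 300.

300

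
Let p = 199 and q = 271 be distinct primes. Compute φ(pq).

53460

φ(n) = (p − 1)(q − 1) = (199−1)(271−1) = 198·270 = 53460.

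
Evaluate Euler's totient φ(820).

Factor 820: 820 = 2^2 · 5 · 41.
φ(2^2) = 2^2 − 2^1 = 4 − 2 = 2.
φ(5) = 5 − 1 = 4.
φ(41) = 41 − 1 = 40.
φ(820) = 2 × 4 × 40 = 320.

320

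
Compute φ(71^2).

4970

φ(5041) = 5041 · (1 − 1/71)
       = 5041 · 70/71 = 4970.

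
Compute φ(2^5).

16

φ(32) = 32 · (1 − 1/2)
       = 32 · 1/2 = 16.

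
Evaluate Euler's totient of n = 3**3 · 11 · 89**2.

φ(2352537) = 2352537 · (1 − 1/3) · (1 − 1/11) · (1 − 1/89)
       = 2352537 · 1760/2937 = 1409760.

1409760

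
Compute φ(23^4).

φ(23^4) = 23^4 − 23^3 = 279841 − 12167 = 267674.

267674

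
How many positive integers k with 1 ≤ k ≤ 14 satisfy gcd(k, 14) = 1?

6

Factor 14: 14 = 2 × 7.
φ(2) = 2 − 1 = 1.
φ(7) = 7 − 1 = 6.
Multiply: 1 · 6 = 6.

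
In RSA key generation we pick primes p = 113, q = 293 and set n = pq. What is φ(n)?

32704

φ(n) = (p − 1)(q − 1) = (113−1)(293−1) = 112·292 = 32704.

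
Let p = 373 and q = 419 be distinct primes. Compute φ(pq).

φ(pq) = (p−1)(q−1) = 372 · 418 = 155496.

155496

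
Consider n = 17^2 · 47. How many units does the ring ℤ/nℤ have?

φ(13583) = 13583 · (1 − 1/17) · (1 − 1/47)
       = 13583 · 736/799 = 12512.

12512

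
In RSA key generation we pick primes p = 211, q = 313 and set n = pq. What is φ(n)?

65520

For distinct primes, φ(pq) = (p−1)(q−1) = 210 × 312 = 65520.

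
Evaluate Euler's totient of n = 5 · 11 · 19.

φ(5) = 5 − 1 = 4.
φ(11) = 11 − 1 = 10.
φ(19) = 19 − 1 = 18.
φ(1045) = 4 × 10 × 18 = 720.

720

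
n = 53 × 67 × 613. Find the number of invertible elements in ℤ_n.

2100384

φ(2176763) = 2176763 · (1 − 1/53) · (1 − 1/67) · (1 − 1/613)
       = 2176763 · 2100384/2176763 = 2100384.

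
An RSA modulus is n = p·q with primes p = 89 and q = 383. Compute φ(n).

33616

For distinct primes, φ(pq) = (p−1)(q−1) = 88 × 382 = 33616.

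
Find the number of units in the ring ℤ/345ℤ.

176

First factor: 345 = 3 * 5 * 23.
φ(3) = 3 − 1 = 2.
φ(5) = 5 − 1 = 4.
φ(23) = 23 − 1 = 22.
Multiply: 2 · 4 · 22 = 176.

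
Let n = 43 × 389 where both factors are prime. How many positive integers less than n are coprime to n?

φ(pq) = (p−1)(q−1) = 42 · 388 = 16296.

16296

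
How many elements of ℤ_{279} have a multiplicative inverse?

First factor: 279 = 3^2 · 31.
φ(279) = 279 · (1 − 1/3) · (1 − 1/31)
       = 279 · 60/93 = 180.

180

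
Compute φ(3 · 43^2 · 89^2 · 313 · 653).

5754698966016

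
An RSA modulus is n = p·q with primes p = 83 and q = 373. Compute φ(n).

30504

φ(n) = (p − 1)(q − 1) = (83−1)(373−1) = 82·372 = 30504.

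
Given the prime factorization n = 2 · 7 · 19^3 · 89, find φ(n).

φ(2) = 2 − 1 = 1.
φ(7) = 7 − 1 = 6.
φ(19^3) = 19^3 − 19^2 = 6859 − 361 = 6498.
φ(89) = 89 − 1 = 88.
φ(8546314) = 1 × 6 × 6498 × 88 = 3430944.

3430944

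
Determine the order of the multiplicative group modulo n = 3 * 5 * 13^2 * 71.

φ(3) = 3 − 1 = 2.
φ(5) = 5 − 1 = 4.
φ(13^2) = 13^1·(13−1) = 13·12 = 156.
φ(71) = 71 − 1 = 70.
Since φ is multiplicative, φ(179985) = 2 · 4 · 156 · 70 = 87360.

87360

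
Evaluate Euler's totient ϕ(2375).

1800

2375 = 5^3 × 19.
φ(5^3) = 5^3 − 5^2 = 125 − 25 = 100.
φ(19) = 19 − 1 = 18.
Multiply: 100 · 18 = 1800.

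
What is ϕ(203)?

168

Factor 203: 203 = 7 · 29.
φ(203) = 203 · (1 − 1/7) · (1 − 1/29)
       = 203 · 168/203 = 168.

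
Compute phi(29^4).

682892

φ(29^4) = 29^4 − 29^3 = 707281 − 24389 = 682892.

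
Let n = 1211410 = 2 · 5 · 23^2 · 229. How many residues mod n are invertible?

461472

φ(2) = 2 − 1 = 1.
φ(5) = 5 − 1 = 4.
φ(23^2) = 23^1·(23−1) = 23·22 = 506.
φ(229) = 229 − 1 = 228.
Multiply: 1 · 4 · 506 · 228 = 461472.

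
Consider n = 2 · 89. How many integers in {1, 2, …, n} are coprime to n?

88

φ(178) = 178 · (1 − 1/2) · (1 − 1/89)
       = 178 · 88/178 = 88.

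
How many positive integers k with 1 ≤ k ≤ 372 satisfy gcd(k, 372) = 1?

372 = 2^2 * 3 * 31.
φ(372) = 372 · (1 − 1/2) · (1 − 1/3) · (1 − 1/31)
       = 372 · 60/186 = 120.

120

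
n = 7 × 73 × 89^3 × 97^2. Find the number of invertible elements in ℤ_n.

2804073541632

φ(7) = 7 − 1 = 6.
φ(73) = 73 − 1 = 72.
φ(89^3) = 89^3 − 89^2 = 704969 − 7921 = 697048.
φ(97^2) = 97^2 − 97^1 = 9409 − 97 = 9312.
Since φ is multiplicative, φ(3389490247031) = 6 · 72 · 697048 · 9312 = 2804073541632.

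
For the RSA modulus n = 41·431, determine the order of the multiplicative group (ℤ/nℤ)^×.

17200

φ(17671) = 17671 · (1 − 1/41) · (1 − 1/431)
       = 17671 · 17200/17671 = 17200.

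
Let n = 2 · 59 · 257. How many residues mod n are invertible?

14848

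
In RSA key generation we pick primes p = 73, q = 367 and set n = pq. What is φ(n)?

φ(pq) = (p−1)(q−1) = 72 · 366 = 26352.

26352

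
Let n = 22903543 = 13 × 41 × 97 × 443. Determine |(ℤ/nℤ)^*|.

φ(22903543) = 22903543 · (1 − 1/13) · (1 − 1/41) · (1 − 1/97) · (1 − 1/443)
       = 22903543 · 20367360/22903543 = 20367360.

20367360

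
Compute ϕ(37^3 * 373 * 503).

φ(9503465207) = 9503465207 · (1 − 1/37) · (1 − 1/373) · (1 − 1/503)
       = 9503465207 · 6722784/6941903 = 9203491296.

9203491296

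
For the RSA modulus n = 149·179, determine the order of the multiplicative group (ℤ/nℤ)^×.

φ(n) = (p − 1)(q − 1) = (149−1)(179−1) = 148·178 = 26344.

26344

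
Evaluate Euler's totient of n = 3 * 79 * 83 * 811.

φ(3) = 3 − 1 = 2.
φ(79) = 79 − 1 = 78.
φ(83) = 83 − 1 = 82.
φ(811) = 811 − 1 = 810.
Multiply: 2 · 78 · 82 · 810 = 10361520.

10361520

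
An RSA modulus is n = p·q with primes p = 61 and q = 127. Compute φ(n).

7560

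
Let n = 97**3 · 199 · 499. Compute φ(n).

89065443456

φ(90629341573) = 90629341573 · (1 − 1/97) · (1 − 1/199) · (1 − 1/499)
       = 90629341573 · 9465984/9632197 = 89065443456.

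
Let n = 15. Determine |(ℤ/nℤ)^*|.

8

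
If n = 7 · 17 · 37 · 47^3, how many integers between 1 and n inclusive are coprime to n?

φ(7) = 7 − 1 = 6.
φ(17) = 17 − 1 = 16.
φ(37) = 37 − 1 = 36.
φ(47^3) = 47^2·(47−1) = 2209·46 = 101614.
Since φ is multiplicative, φ(457132669) = 6 · 16 · 36 · 101614 = 351177984.

351177984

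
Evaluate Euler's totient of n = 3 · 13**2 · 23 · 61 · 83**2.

φ(4900290369) = 4900290369 · (1 − 1/3) · (1 − 1/13) · (1 − 1/23) · (1 − 1/61) · (1 − 1/83)
       = 4900290369 · 2597760/4541511 = 2802983040.

2802983040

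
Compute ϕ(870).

Prime factorization: 870 = 2 * 3 * 5 * 29.
φ(2) = 2 − 1 = 1.
φ(3) = 3 − 1 = 2.
φ(5) = 5 − 1 = 4.
φ(29) = 29 − 1 = 28.
Since φ is multiplicative, φ(870) = 1 · 2 · 4 · 28 = 224.

224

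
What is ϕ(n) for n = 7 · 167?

φ(1169) = 1169 · (1 − 1/7) · (1 − 1/167)
       = 1169 · 996/1169 = 996.

996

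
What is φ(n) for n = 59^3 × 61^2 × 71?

51726267600

φ(54259283389) = 54259283389 · (1 − 1/59) · (1 − 1/61) · (1 − 1/71)
       = 54259283389 · 243600/255529 = 51726267600.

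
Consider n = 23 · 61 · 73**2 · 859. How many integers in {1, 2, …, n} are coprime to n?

5952735360

φ(23) = 23 − 1 = 22.
φ(61) = 61 − 1 = 60.
φ(73^2) = 73^2 − 73^1 = 5329 − 73 = 5256.
φ(859) = 859 − 1 = 858.
φ(6422388233) = 22 × 60 × 5256 × 858 = 5952735360.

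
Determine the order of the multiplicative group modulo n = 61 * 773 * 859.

φ(61) = 61 − 1 = 60.
φ(773) = 773 − 1 = 772.
φ(859) = 859 − 1 = 858.
Since φ is multiplicative, φ(40504427) = 60 · 772 · 858 = 39742560.

39742560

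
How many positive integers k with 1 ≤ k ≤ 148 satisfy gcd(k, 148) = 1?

Factor 148: 148 = 2**2 · 37.
φ(148) = 148 · (1 − 1/2) · (1 − 1/37)
       = 148 · 36/74 = 72.

72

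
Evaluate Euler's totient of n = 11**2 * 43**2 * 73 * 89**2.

φ(11^2) = 11^1·(11−1) = 11·10 = 110.
φ(43^2) = 43^1·(43−1) = 43·42 = 1806.
φ(73) = 73 − 1 = 72.
φ(89^2) = 89^2 − 89^1 = 7921 − 89 = 7832.
Multiply: 110 · 1806 · 72 · 7832 = 112025168640.

112025168640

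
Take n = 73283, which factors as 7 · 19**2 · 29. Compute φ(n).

57456

φ(73283) = 73283 · (1 − 1/7) · (1 − 1/19) · (1 − 1/29)
       = 73283 · 3024/3857 = 57456.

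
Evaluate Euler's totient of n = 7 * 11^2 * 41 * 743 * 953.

φ(24589459433) = 24589459433 · (1 − 1/7) · (1 − 1/11) · (1 − 1/41) · (1 − 1/743) · (1 − 1/953)
       = 24589459433 · 1695321600/2235405403 = 18648537600.

18648537600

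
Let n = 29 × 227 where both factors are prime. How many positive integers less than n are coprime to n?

6328

φ(6583) = 6583 · (1 − 1/29) · (1 − 1/227)
       = 6583 · 6328/6583 = 6328.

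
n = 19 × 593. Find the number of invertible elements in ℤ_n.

φ(19) = 19 − 1 = 18.
φ(593) = 593 − 1 = 592.
Since φ is multiplicative, φ(11267) = 18 · 592 = 10656.

10656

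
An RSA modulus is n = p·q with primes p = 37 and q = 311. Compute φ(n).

φ(11507) = 11507 · (1 − 1/37) · (1 − 1/311)
       = 11507 · 11160/11507 = 11160.

11160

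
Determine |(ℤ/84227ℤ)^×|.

Factor 84227: 84227 = 11 * 13 * 19 * 31.
φ(84227) = 84227 · (1 − 1/11) · (1 − 1/13) · (1 − 1/19) · (1 − 1/31)
       = 84227 · 64800/84227 = 64800.

64800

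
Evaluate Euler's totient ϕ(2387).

1800

First factor: 2387 = 7 × 11 × 31.
φ(2387) = 2387 · (1 − 1/7) · (1 − 1/11) · (1 − 1/31)
       = 2387 · 1800/2387 = 1800.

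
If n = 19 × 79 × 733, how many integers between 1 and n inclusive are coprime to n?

φ(1100233) = 1100233 · (1 − 1/19) · (1 − 1/79) · (1 − 1/733)
       = 1100233 · 1027728/1100233 = 1027728.

1027728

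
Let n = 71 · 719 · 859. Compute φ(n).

43123080

φ(71) = 71 − 1 = 70.
φ(719) = 719 − 1 = 718.
φ(859) = 859 − 1 = 858.
Multiply: 70 · 718 · 858 = 43123080.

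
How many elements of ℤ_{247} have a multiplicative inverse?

216

Factor 247: 247 = 13 × 19.
φ(247) = 247 · (1 − 1/13) · (1 − 1/19)
       = 247 · 216/247 = 216.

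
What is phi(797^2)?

634412

φ(635209) = 635209 · (1 − 1/797)
       = 635209 · 796/797 = 634412.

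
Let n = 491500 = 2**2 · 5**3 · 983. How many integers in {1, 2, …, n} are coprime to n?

196400

φ(2^2) = 2^2 − 2^1 = 4 − 2 = 2.
φ(5^3) = 5^3 − 5^2 = 125 − 25 = 100.
φ(983) = 983 − 1 = 982.
Multiply: 2 · 100 · 982 = 196400.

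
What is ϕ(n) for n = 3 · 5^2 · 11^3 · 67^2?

φ(448114425) = 448114425 · (1 − 1/3) · (1 − 1/5) · (1 − 1/11) · (1 − 1/67)
       = 448114425 · 5280/11055 = 214024800.

214024800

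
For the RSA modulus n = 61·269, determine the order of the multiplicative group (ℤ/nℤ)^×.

For distinct primes, φ(pq) = (p−1)(q−1) = 60 × 268 = 16080.

16080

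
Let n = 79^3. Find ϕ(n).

486798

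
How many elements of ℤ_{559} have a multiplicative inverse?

504

Factor 559: 559 = 13 × 43.
φ(13) = 13 − 1 = 12.
φ(43) = 43 − 1 = 42.
Multiply: 12 · 42 = 504.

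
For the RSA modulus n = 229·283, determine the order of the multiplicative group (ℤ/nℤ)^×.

64296

For distinct primes, φ(pq) = (p−1)(q−1) = 228 × 282 = 64296.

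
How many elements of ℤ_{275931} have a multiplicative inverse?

Factor 275931: 275931 = 3**2 × 23 × 31 × 43.
φ(3^2) = 3^1·(3−1) = 3·2 = 6.
φ(23) = 23 − 1 = 22.
φ(31) = 31 − 1 = 30.
φ(43) = 43 − 1 = 42.
Multiply: 6 · 22 · 30 · 42 = 166320.

166320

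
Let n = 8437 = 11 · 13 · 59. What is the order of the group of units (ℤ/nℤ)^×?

6960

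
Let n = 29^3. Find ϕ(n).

φ(24389) = 24389 · (1 − 1/29)
       = 24389 · 28/29 = 23548.

23548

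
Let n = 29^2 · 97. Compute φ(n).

77952

φ(29^2) = 29^2 − 29^1 = 841 − 29 = 812.
φ(97) = 97 − 1 = 96.
φ(81577) = 812 × 96 = 77952.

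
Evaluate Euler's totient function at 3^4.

54

φ(81) = 81 · (1 − 1/3)
       = 81 · 2/3 = 54.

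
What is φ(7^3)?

φ(343) = 343 · (1 − 1/7)
       = 343 · 6/7 = 294.

294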